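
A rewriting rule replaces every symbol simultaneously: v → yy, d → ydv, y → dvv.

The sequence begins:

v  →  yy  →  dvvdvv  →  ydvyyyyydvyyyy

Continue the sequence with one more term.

dvvydvyydvvdvvdvvdvvdvvydvyydvvdvvdvvdvv

φ(ydvyyyyydvyyyy) expands symbol-by-symbol to dvv ydv yy dvv dvv dvv dvv dvv ydv yy dvv dvv dvv dvv; joining the 14 pieces gives the next term.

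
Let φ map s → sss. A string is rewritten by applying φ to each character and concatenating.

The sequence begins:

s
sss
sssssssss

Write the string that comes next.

sssssssssssssssssssssssssss

Rewriting each symbol of sssssssss: s→sss, s→sss, s→sss, s→sss, s→sss, s→sss, s→sss, s→sss, s→sss, which concatenates to sss sss sss sss sss sss sss sss sss.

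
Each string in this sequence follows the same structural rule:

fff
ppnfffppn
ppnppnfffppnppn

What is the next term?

Each term wraps the previous one in ppn on the left and ppn on the right.
Applying this once more to ppnppnfffppnppn:

ppnppnppnfffppnppnppn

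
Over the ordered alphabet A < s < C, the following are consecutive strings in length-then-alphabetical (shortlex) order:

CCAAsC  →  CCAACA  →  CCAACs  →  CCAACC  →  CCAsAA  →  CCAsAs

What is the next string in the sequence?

The successor of CCAsAs increments the rightmost position that isn't already C and resets every position after it to A.

CCAsAC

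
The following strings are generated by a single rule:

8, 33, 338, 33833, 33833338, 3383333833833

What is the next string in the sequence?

338333383383333833338

Each term (from the third on) is the previous term followed by the one before it: term 3 = 33·8 = 338.
Continuing: 3383333833833 · 33833338 gives term 7.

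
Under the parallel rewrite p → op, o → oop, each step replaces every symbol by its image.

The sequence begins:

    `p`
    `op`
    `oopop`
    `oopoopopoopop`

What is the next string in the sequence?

oopoopopoopoopopoopopoopoopopoopop

Replace each of the 13 characters of oopoopopoopop in place — oop oop op oop oop op oop op oop oop op oop op — and concatenate.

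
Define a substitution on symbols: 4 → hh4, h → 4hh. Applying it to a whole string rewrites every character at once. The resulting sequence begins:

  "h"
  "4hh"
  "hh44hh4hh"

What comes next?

4hh4hhhh4hh44hh4hhhh44hh4hh

Rewriting each symbol of hh44hh4hh: h→4hh, h→4hh, 4→hh4, 4→hh4, h→4hh, h→4hh, 4→hh4, h→4hh, h→4hh, which concatenates to 4hh 4hh hh4 hh4 4hh 4hh hh4 4hh 4hh.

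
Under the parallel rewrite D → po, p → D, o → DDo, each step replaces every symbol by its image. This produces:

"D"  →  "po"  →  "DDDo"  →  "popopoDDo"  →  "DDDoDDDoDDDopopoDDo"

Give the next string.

popopoDDopopopoDDopopopoDDoDDDoDDDopopoDDo

Applying the rule to each of the 19 symbols of DDDoDDDoDDDopopoDDo gives the pieces po po po DDo po po po DDo po po po DDo D DDo D DDo po po DDo, which concatenate to the answer.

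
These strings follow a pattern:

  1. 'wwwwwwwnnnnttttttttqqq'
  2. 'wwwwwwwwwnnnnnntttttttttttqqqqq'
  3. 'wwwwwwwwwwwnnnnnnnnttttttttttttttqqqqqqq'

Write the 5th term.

wwwwwwwwwwwwwwwnnnnnnnnnnnnttttttttttttttttttttqqqqqqqqqqq

Each string has the form w^{2n+3} n^{2n} t^{3n+2} q^{2n-1}, where the shown terms are n = 2, 3, 4.
Setting n = 6 gives 15, 12, 20, 11 characters in each block.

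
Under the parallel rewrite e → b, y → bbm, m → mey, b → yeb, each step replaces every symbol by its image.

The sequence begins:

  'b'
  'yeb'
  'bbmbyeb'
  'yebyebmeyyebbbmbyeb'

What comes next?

Rewriting the 19 symbols of yebyebmeyyebbbmbyeb one by one yields bbm b yeb bbm b yeb mey b bbm bbm b yeb yeb yeb mey yeb bbm b yeb; concatenated:

bbmbyebbbmbyebmeybbbmbbmbyebyebyebmeyyebbbmbyeb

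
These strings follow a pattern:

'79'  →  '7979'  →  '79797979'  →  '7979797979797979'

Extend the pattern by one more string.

s(k+1) = s(k)·s(k) — each term doubles the last.
Doubling 7979797979797979:

79797979797979797979797979797979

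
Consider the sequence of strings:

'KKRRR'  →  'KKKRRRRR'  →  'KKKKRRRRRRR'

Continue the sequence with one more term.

KKKKKRRRRRRRRR

Term n consists of n+1 K's, followed by 2n+1 R's (n = 1, 2, …).
At n = 4 the blocks have lengths 5, 9.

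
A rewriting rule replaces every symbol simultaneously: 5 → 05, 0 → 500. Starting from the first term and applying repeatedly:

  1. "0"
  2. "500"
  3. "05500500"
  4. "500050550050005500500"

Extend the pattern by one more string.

0550050050005500050550050005500500500050550050005500500

Replace each of the 21 characters of 500050550050005500500 in place — 05 500 500 500 05 500 05 05 500 500 05 500 500 500 05 05 500 500 05 500 500 — and concatenate.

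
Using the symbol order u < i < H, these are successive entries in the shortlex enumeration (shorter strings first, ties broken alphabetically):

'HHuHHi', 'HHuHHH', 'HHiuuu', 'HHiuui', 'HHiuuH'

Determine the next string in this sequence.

HHiuiu

Find the rightmost character of HHiuuH below H, bump it to the next letter, and reset everything to its right to u.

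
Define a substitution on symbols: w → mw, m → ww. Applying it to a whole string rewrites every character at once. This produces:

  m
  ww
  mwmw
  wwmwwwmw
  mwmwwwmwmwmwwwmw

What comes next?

Replace each of the 16 characters of mwmwwwmwmwmwwwmw in place — ww mw ww mw mw mw ww mw ww mw ww mw mw mw ww mw — and concatenate.

wwmwwwmwmwmwwwmwwwmwwwmwmwmwwwmw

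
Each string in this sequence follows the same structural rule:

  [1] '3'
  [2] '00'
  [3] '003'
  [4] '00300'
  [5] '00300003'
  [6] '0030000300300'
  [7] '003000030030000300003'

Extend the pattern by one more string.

Each term (from the third on) is the previous term followed by the one before it: term 3 = 00·3 = 003.
The next term joins 003000030030000300003 and 0030000300300.

0030000300300003000030030000300300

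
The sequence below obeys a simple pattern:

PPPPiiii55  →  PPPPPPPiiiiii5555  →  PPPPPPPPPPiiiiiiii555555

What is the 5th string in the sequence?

PPPPPPPPPPPPPPPPiiiiiiiiiiii5555555555

Reading off run lengths: P runs 4, 7, 10; i runs 4, 6, 8; 5 runs 2, 4, 6 — each is linear in n (n = 1, 2, …).
Setting n = 5 gives 16, 12, 10 characters in each block.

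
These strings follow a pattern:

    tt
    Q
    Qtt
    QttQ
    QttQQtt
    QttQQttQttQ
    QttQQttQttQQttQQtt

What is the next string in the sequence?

QttQQttQttQQttQQttQttQQttQttQ

Each term (from the third on) is the previous term followed by the one before it: term 3 = Q·tt = Qtt.
Continuing: QttQQttQttQQttQQtt · QttQQttQttQ gives term 8.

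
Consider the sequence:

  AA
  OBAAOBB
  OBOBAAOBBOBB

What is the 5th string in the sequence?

s(k+1) = OB·s(k)·OBB, so each term gains OB as a prefix and OBB as a suffix.
From OBOBAAOBBOBB, 2 further steps: OBOBAAOBBOBB → OBOBOBAAOBBOBBOBB → (answer).

OBOBOBOBAAOBBOBBOBBOBB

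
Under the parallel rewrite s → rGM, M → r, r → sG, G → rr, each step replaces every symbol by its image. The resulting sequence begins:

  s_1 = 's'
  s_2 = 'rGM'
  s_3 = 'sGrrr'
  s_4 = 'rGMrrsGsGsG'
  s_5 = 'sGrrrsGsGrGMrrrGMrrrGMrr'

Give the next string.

Rewriting the 24 symbols of sGrrrsGsGrGMrrrGMrrrGMrr one by one yields rGM rr sG sG sG rGM rr rGM rr sG rr r sG sG sG rr r sG sG sG rr r sG sG; concatenated:

rGMrrsGsGsGrGMrrrGMrrsGrrrsGsGsGrrrsGsGsGrrrsGsG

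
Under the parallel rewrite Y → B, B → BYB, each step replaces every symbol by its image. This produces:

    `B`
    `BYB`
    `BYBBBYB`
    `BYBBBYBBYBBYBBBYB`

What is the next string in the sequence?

BYBBBYBBYBBYBBBYBBYBBBYBBYBBBYBBYBBYBBBYB

Replace each of the 17 characters of BYBBBYBBYBBYBBBYB in place — BYB B BYB BYB BYB B BYB BYB B BYB BYB B BYB BYB BYB B BYB — and concatenate.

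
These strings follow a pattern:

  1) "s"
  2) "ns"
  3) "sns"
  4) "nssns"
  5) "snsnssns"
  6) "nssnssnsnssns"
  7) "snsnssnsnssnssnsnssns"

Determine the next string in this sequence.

nssnssnsnssnssnsnssnsnssnssnsnssns

Each term (from the third on) is the two preceding terms concatenated in order: term 3 = s·ns = sns.
So term 8 is nssnssnsnssns·snsnssnsnssnssnsnssns.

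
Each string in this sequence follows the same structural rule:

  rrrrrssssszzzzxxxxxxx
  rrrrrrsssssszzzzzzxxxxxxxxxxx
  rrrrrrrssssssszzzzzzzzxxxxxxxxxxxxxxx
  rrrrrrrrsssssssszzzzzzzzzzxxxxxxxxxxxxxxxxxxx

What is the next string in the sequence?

The n-th term is n+3 r's then n+3 s's then 2n z's then 4n-1 x's, where the shown terms are n = 2, 3, 4, 5.
For the next term, n = 6, so the run lengths are 9, 9, 12, 23.

rrrrrrrrrssssssssszzzzzzzzzzzzxxxxxxxxxxxxxxxxxxxxxxx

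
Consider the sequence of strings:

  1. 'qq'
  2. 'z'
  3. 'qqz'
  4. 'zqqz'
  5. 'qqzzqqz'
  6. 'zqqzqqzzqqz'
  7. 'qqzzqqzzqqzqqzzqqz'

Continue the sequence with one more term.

zqqzqqzzqqzqqzzqqzzqqzqqzzqqz

From term 3 onward, concatenate the second-to-last term with the last: qq·z = qqz, z·qqz = zqqz, …
The next term joins zqqzqqzzqqz and qqzzqqzzqqzqqzzqqz.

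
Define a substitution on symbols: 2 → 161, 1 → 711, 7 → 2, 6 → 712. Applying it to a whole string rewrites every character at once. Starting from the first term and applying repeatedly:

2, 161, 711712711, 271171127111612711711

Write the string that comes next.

Rewriting the 21 symbols of 271171127111612711711 one by one yields 161 2 711 711 2 711 711 161 2 711 711 711 712 711 161 2 711 711 2 711 711; concatenated:

16127117112711711161271171171171271116127117112711711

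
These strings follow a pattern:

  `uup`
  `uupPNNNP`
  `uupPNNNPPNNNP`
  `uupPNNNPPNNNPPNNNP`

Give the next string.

Every step adds PNNNP to the end: s(k+1) = s(k)·PNNNP.
Applying this once more to uupPNNNPPNNNPPNNNP:

uupPNNNPPNNNPPNNNPPNNNP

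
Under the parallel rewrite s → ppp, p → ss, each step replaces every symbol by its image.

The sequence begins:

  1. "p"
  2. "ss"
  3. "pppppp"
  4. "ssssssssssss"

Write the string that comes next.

Rewriting each symbol of ssssssssssss: s→ppp, s→ppp, s→ppp, s→ppp, s→ppp, s→ppp, s→ppp, s→ppp, s→ppp, s→ppp, s→ppp, s→ppp, which concatenates to ppp ppp ppp ppp ppp ppp ppp ppp ppp ppp ppp ppp.

pppppppppppppppppppppppppppppppppppp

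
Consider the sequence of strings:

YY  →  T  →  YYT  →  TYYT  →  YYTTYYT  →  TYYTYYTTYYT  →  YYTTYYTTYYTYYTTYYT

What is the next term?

From term 3 onward, concatenate the second-to-last term with the last: YY·T = YYT, T·YYT = TYYT, …
So term 8 is TYYTYYTTYYT·YYTTYYTTYYTYYTTYYT.

TYYTYYTTYYTYYTTYYTTYYTYYTTYYT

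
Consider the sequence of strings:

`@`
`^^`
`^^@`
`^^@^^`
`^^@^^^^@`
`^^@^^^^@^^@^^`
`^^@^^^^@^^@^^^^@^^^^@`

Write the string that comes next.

This is a Fibonacci-style word recurrence s(k) = s(k−1)·s(k−2): e.g. ^^·@ = ^^@.
Continuing: ^^@^^^^@^^@^^^^@^^^^@ · ^^@^^^^@^^@^^ gives term 8.

^^@^^^^@^^@^^^^@^^^^@^^@^^^^@^^@^^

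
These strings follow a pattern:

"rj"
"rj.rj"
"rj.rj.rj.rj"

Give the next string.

rj.rj.rj.rj.rj.rj.rj.rj

s(k+1) = s(k)·.·s(k) — each term doubles the last with '.' between the halves.
So the next term is two copies of rj.rj.rj.rj with '.' between the halves.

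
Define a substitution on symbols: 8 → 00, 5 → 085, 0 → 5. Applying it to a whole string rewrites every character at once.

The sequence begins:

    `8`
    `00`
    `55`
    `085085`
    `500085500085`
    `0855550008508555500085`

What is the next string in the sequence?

Applying the rule to each of the 22 symbols of 0855550008508555500085 gives the pieces 5 00 085 085 085 085 5 5 5 00 085 5 00 085 085 085 085 5 5 5 00 085, which concatenate to the answer.

5000850850850855550008550008508508508555500085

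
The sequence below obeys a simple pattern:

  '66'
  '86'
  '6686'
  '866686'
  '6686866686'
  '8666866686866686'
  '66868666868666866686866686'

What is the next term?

866686668686668666868666868666866686866686

This is a Fibonacci-style word recurrence s(k) = s(k−2)·s(k−1): e.g. 66·86 = 6686.
Continuing: 8666866686866686 · 66868666868666866686866686 gives term 8.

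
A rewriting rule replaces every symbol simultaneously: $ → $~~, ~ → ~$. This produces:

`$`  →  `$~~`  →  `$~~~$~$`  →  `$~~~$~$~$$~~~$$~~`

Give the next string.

$~~~$~$~$$~~~$$~~~$$~~$~~~$~$~$$~~$~~~$~$

Applying the rule to each of the 17 symbols of $~~~$~$~$$~~~$$~~ gives the pieces $~~ ~$ ~$ ~$ $~~ ~$ $~~ ~$ $~~ $~~ ~$ ~$ ~$ $~~ $~~ ~$ ~$, which concatenate to the answer.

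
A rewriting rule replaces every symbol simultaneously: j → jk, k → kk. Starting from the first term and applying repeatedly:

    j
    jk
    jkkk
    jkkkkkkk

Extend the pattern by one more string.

Apply φ to jkkkkkkk symbol by symbol: j→jk, k→kk, k→kk, k→kk, k→kk, k→kk, k→kk, k→kk; joined: jk kk kk kk kk kk kk kk.

jkkkkkkkkkkkkkkk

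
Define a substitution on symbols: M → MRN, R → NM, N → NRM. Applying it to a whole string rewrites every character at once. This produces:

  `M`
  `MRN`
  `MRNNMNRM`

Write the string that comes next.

Expanding MRNNMNRM: M→MRN, R→NM, N→NRM, N→NRM, M→MRN, N→NRM, R→NM, M→MRN. Concatenated: MRN NM NRM NRM MRN NRM NM MRN.

MRNNMNRMNRMMRNNRMNMMRN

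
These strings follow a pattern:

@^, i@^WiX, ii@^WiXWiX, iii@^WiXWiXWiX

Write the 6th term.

s(k+1) = i·s(k)·WiX, so each term gains i as a prefix and WiX as a suffix.
From iii@^WiXWiXWiX, 2 further steps: iii@^WiXWiXWiX → iiii@^WiXWiXWiXWiX → (answer).

iiiii@^WiXWiXWiXWiXWiX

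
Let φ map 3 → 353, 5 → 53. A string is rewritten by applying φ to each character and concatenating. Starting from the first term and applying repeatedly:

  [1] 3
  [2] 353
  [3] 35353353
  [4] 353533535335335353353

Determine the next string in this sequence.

Rewriting the 21 symbols of 353533535335335353353 one by one yields 353 53 353 53 353 353 53 353 53 353 353 53 353 353 53 353 53 353 353 53 353; concatenated:

3535335353353353533535335335353353353533535335335353353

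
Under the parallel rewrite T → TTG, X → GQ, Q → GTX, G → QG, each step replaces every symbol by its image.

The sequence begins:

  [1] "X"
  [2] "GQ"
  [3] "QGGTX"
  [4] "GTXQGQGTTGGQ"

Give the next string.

QGTTGGQGTXQGGTXQGTTGTTGQGQGGTX

Rewriting each symbol of GTXQGQGTTGGQ: G→QG, T→TTG, X→GQ, Q→GTX, G→QG, Q→GTX, G→QG, T→TTG, T→TTG, G→QG, G→QG, Q→GTX, which concatenates to QG TTG GQ GTX QG GTX QG TTG TTG QG QG GTX.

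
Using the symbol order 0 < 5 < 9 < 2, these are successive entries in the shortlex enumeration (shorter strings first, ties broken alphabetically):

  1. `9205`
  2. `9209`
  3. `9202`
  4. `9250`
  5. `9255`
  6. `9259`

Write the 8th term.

9290

Advancing 2 positions from 9259 through 9259 → 9252 reaches term 8.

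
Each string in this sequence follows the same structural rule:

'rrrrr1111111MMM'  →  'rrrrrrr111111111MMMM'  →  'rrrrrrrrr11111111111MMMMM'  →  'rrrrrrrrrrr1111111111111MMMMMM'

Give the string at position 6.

rrrrrrrrrrrrrrr11111111111111111MMMMMMMM

Reading off run lengths: r runs 5, 7, 9, 11; 1 runs 7, 9, 11, 13; M runs 3, 4, 5, 6 — each is linear in n, where the shown terms are n = 3, 4, 5, 6.
Setting n = 8 gives 15, 17, 8 characters in each block.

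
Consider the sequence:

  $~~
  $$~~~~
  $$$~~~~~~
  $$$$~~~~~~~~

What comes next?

The n-th term is n $'s then 2n ~'s (n = 1, 2, …).
Setting n = 5 gives 5, 10 characters in each block.

$$$$$~~~~~~~~~~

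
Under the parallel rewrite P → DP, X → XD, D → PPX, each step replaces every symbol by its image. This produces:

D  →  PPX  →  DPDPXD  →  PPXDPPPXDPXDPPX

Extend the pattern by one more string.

Rewriting the 15 symbols of PPXDPPPXDPXDPPX one by one yields DP DP XD PPX DP DP DP XD PPX DP XD PPX DP DP XD; concatenated:

DPDPXDPPXDPDPDPXDPPXDPXDPPXDPDPXD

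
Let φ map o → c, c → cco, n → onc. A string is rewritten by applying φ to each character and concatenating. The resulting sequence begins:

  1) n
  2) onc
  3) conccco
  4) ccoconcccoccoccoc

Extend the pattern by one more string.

ccoccocccoconcccoccoccocccoccocccoccoccco

Replace each of the 17 characters of ccoconcccoccoccoc in place — cco cco c cco c onc cco cco cco c cco cco c cco cco c cco — and concatenate.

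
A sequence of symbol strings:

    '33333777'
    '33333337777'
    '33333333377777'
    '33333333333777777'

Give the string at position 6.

33333333333333377777777

The n-th term is 2n+1 3's then n+1 7's, where the shown terms are n = 2, 3, 4, 5.
For term 6, n = 7, so the run lengths are 15, 8.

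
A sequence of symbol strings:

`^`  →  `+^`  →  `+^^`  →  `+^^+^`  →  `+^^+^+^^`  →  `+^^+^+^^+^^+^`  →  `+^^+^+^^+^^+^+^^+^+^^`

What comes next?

+^^+^+^^+^^+^+^^+^+^^+^^+^+^^+^^+^

Each term (from the third on) is the previous term followed by the one before it: term 3 = +^·^ = +^^.
So term 8 is +^^+^+^^+^^+^+^^+^+^^·+^^+^+^^+^^+^.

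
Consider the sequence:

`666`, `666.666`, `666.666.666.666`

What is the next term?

s(k+1) = s(k)·.·s(k) — each term doubles the last with '.' between the halves.
Doubling 666.666.666.666 with '.' between the halves:

666.666.666.666.666.666.666.666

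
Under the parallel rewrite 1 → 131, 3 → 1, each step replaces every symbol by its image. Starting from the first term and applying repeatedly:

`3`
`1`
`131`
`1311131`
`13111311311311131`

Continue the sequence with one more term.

13111311311311131131113113111311311311131

φ(13111311311311131) expands symbol-by-symbol to 131 1 131 131 131 1 131 131 1 131 131 1 131 131 131 1 131; joining the 17 pieces gives the next term.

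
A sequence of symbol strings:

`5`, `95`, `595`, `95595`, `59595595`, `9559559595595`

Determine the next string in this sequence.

Each term (from the third on) is the two preceding terms concatenated in order: term 3 = 5·95 = 595.
So term 7 is 59595595·9559559595595.

595955959559559595595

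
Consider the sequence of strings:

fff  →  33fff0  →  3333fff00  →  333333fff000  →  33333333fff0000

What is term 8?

Every step adds 33 to the front and 0 to the end of the previous string.
From 33333333fff0000, 3 further steps: 33333333fff0000 → 3333333333fff00000 → 333333333333fff000000 → (answer).

33333333333333fff0000000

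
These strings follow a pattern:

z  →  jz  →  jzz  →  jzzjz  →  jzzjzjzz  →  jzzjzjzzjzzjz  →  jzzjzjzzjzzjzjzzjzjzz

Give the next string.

jzzjzjzzjzzjzjzzjzjzzjzzjzjzzjzzjz

This is a Fibonacci-style word recurrence s(k) = s(k−1)·s(k−2): e.g. jz·z = jzz.
Continuing: jzzjzjzzjzzjzjzzjzjzz · jzzjzjzzjzzjz gives term 8.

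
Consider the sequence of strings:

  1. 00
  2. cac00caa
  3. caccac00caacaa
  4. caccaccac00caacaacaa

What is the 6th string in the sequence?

caccaccaccaccac00caacaacaacaacaa

s(k+1) = cac·s(k)·caa, so each term gains cac as a prefix and caa as a suffix.
From caccaccac00caacaacaa, 2 further steps: caccaccac00caacaacaa → caccaccaccac00caacaacaacaa → (answer).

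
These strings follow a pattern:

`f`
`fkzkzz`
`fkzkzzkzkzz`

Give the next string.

The strings grow by a fixed suffix kzkzz each time.
So the next term is fkzkzzkzkzz·kzkzz.

fkzkzzkzkzzkzkzz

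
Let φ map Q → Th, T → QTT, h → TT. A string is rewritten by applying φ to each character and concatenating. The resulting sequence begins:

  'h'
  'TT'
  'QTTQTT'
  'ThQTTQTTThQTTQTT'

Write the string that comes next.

QTTTTThQTTQTTThQTTQTTQTTTTThQTTQTTThQTTQTT

Applying the rule to each of the 16 symbols of ThQTTQTTThQTTQTT gives the pieces QTT TT Th QTT QTT Th QTT QTT QTT TT Th QTT QTT Th QTT QTT, which concatenate to the answer.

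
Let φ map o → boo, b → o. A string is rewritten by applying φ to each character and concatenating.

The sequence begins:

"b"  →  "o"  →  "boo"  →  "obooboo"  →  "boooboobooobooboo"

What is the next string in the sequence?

Rewriting the 17 symbols of boooboobooobooboo one by one yields o boo boo boo o boo boo o boo boo boo o boo boo o boo boo; concatenated:

obooboobooobooboooboobooboooboobooobooboo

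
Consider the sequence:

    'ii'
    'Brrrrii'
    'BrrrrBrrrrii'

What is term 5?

Every step adds Brrrr at the front: s(k+1) = Brrrr·s(k).
From BrrrrBrrrrii, 2 further steps: BrrrrBrrrrii → BrrrrBrrrrBrrrrii → (answer).

BrrrrBrrrrBrrrrBrrrrii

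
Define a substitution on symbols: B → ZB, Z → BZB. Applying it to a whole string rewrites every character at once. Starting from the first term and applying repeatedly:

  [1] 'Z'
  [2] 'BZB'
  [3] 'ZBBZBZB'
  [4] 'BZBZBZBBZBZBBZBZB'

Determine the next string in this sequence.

φ(BZBZBZBBZBZBBZBZB) expands symbol-by-symbol to ZB BZB ZB BZB ZB BZB ZB ZB BZB ZB BZB ZB ZB BZB ZB BZB ZB; joining the 17 pieces gives the next term.

ZBBZBZBBZBZBBZBZBZBBZBZBBZBZBZBBZBZBBZBZB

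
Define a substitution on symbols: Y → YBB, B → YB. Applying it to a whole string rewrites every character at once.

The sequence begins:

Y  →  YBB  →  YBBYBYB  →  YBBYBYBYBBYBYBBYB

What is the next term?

Applying the rule to each of the 17 symbols of YBBYBYBYBBYBYBBYB gives the pieces YBB YB YB YBB YB YBB YB YBB YB YB YBB YB YBB YB YB YBB YB, which concatenate to the answer.

YBBYBYBYBBYBYBBYBYBBYBYBYBBYBYBBYBYBYBBYB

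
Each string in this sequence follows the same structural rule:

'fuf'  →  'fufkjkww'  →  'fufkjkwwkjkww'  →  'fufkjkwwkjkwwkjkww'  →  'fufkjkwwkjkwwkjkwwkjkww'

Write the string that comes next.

Each term is the previous one with kjkww appended.
So the next term is fufkjkwwkjkwwkjkwwkjkww·kjkww.

fufkjkwwkjkwwkjkwwkjkwwkjkww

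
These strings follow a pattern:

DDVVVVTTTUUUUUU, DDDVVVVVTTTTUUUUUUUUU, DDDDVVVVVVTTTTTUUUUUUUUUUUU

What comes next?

DDDDDVVVVVVVTTTTTTUUUUUUUUUUUUUUU

The n-th term is n D's then n+2 V's then n+1 T's then 3n U's, where the shown terms are n = 2, 3, 4.
Setting n = 5 gives 5, 7, 6, 15 characters in each block.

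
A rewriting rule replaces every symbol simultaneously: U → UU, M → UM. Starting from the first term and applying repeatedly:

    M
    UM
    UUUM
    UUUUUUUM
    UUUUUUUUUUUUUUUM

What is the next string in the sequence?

Rewriting the 16 symbols of UUUUUUUUUUUUUUUM one by one yields UU UU UU UU UU UU UU UU UU UU UU UU UU UU UU UM; concatenated:

UUUUUUUUUUUUUUUUUUUUUUUUUUUUUUUM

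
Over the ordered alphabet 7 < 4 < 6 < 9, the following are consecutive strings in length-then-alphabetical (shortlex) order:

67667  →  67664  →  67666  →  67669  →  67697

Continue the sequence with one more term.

67694

The successor of 67697 increments the rightmost position that isn't already 9 and resets every position after it to 7.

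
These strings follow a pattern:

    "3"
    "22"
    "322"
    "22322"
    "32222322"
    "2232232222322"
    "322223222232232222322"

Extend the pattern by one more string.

2232232222322322223222232232222322

This is a Fibonacci-style word recurrence s(k) = s(k−2)·s(k−1): e.g. 3·22 = 322.
Continuing: 2232232222322 · 322223222232232222322 gives term 8.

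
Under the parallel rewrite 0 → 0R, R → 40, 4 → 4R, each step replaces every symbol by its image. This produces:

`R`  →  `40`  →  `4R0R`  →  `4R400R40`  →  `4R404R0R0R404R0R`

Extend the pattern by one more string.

4R404R0R4R400R400R404R0R4R400R40

φ(4R404R0R0R404R0R) expands symbol-by-symbol to 4R 40 4R 0R 4R 40 0R 40 0R 40 4R 0R 4R 40 0R 40; joining the 16 pieces gives the next term.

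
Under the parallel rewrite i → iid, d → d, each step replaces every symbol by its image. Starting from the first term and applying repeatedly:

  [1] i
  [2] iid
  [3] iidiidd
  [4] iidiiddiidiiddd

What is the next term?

Rewriting the 15 symbols of iidiiddiidiiddd one by one yields iid iid d iid iid d d iid iid d iid iid d d d; concatenated:

iidiiddiidiidddiidiiddiidiidddd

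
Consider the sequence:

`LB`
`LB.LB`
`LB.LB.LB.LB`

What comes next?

Every step duplicates the string with '.' between the halves.
So the next term is two copies of LB.LB.LB.LB with '.' between the halves.

LB.LB.LB.LB.LB.LB.LB.LB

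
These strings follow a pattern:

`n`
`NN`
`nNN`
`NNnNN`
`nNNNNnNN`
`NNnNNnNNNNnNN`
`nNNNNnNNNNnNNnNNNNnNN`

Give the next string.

NNnNNnNNNNnNNnNNNNnNNNNnNNnNNNNnNN

From term 3 onward, concatenate the second-to-last term with the last: n·NN = nNN, NN·nNN = NNnNN, …
Continuing: NNnNNnNNNNnNN · nNNNNnNNNNnNNnNNNNnNN gives term 8.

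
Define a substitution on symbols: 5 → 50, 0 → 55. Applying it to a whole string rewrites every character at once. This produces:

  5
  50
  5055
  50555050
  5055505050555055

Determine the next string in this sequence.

50555050505550555055505050555050

φ(5055505050555055) expands symbol-by-symbol to 50 55 50 50 50 55 50 55 50 55 50 50 50 55 50 50; joining the 16 pieces gives the next term.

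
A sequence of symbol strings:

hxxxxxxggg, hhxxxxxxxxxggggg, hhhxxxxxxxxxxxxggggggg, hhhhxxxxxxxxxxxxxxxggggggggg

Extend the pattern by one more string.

The n-th term is n h's then 3n+3 x's then 2n+1 g's (n = 1, 2, …).
Setting n = 5 gives 5, 18, 11 characters in each block.

hhhhhxxxxxxxxxxxxxxxxxxggggggggggg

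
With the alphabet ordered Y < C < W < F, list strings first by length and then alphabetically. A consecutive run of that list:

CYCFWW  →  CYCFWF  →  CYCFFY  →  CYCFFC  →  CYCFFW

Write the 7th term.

Advancing 2 positions from CYCFFW through CYCFFW → CYCFFF reaches term 7.

CYWYYY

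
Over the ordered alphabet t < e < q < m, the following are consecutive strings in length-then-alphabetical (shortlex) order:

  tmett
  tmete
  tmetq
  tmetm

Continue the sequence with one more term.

The successor of tmetm increments the rightmost position that isn't already m and resets every position after it to t.

tmeet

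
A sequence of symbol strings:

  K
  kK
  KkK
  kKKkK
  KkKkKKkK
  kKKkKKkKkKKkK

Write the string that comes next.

KkKkKKkKkKKkKKkKkKKkK

From term 3 onward, concatenate the second-to-last term with the last: K·kK = KkK, kK·KkK = kKKkK, …
The next term joins KkKkKKkK and kKKkKKkKkKKkK.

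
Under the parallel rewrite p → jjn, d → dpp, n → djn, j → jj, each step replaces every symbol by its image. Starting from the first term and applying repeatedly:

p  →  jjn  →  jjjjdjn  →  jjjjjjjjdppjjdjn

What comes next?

Applying the rule to each of the 16 symbols of jjjjjjjjdppjjdjn gives the pieces jj jj jj jj jj jj jj jj dpp jjn jjn jj jj dpp jj djn, which concatenate to the answer.

jjjjjjjjjjjjjjjjdppjjnjjnjjjjdppjjdjn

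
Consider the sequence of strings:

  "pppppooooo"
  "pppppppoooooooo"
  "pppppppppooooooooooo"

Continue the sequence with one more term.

pppppppppppoooooooooooooo

Reading off run lengths: p runs 5, 7, 9; o runs 5, 8, 11 — each is linear in n, where the shown terms are n = 2, 3, 4.
At n = 5 the blocks have lengths 11, 14.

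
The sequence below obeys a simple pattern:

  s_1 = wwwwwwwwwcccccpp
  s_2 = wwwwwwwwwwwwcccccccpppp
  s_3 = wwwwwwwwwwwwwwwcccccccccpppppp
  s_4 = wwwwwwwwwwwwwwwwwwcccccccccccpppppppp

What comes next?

wwwwwwwwwwwwwwwwwwwwwcccccccccccccpppppppppp

Each string has the form w^{3n+3} c^{2n+1} p^{2n-2}, where the shown terms are n = 2, 3, 4, 5.
For the next term, n = 6, so the run lengths are 21, 13, 10.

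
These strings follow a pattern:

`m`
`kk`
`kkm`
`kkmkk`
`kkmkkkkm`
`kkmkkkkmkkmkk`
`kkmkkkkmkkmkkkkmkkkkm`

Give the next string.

kkmkkkkmkkmkkkkmkkkkmkkmkkkkmkkmkk

Each term (from the third on) is the previous term followed by the one before it: term 3 = kk·m = kkm.
So term 8 is kkmkkkkmkkmkkkkmkkkkm·kkmkkkkmkkmkk.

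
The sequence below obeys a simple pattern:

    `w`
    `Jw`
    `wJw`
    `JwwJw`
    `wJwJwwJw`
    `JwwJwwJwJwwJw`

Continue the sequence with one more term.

wJwJwwJwJwwJwwJwJwwJw

This is a Fibonacci-style word recurrence s(k) = s(k−2)·s(k−1): e.g. w·Jw = wJw.
So term 7 is wJwJwwJw·JwwJwwJwJwwJw.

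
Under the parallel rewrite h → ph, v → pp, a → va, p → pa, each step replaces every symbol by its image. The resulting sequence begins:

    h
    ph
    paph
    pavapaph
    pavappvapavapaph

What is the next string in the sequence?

pavappvapapappvapavappvapavapaph

Applying the rule to each of the 16 symbols of pavappvapavapaph gives the pieces pa va pp va pa pa pp va pa va pp va pa va pa ph, which concatenate to the answer.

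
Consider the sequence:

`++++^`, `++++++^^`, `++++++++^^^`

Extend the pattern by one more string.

++++++++++^^^^

Reading off run lengths: + runs 4, 6, 8; ^ runs 1, 2, 3 — each is linear in n, where the shown terms are n = 2, 3, 4.
At n = 5 the blocks have lengths 10, 4.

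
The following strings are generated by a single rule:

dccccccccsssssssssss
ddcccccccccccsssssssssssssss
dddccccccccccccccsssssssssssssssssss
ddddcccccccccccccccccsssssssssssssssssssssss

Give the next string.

The n-th term is n-2 d's then 3n-1 c's then 4n-1 s's, where the shown terms are n = 3, 4, 5, 6.
At n = 7 the blocks have lengths 5, 20, 27.

dddddccccccccccccccccccccsssssssssssssssssssssssssss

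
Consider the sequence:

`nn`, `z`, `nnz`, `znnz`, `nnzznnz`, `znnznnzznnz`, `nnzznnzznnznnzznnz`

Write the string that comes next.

This is a Fibonacci-style word recurrence s(k) = s(k−2)·s(k−1): e.g. nn·z = nnz.
Continuing: znnznnzznnz · nnzznnzznnznnzznnz gives term 8.

znnznnzznnznnzznnzznnznnzznnz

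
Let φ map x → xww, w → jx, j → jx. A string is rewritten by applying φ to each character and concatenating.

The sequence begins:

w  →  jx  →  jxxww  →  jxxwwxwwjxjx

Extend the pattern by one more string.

Expanding jxxwwxwwjxjx: j→jx, x→xww, x→xww, w→jx, w→jx, x→xww, w→jx, w→jx, j→jx, x→xww, j→jx, x→xww. Concatenated: jx xww xww jx jx xww jx jx jx xww jx xww.

jxxwwxwwjxjxxwwjxjxjxxwwjxxww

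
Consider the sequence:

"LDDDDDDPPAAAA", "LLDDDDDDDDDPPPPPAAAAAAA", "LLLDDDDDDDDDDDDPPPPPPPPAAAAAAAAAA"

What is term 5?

LLLLLDDDDDDDDDDDDDDDDDDPPPPPPPPPPPPPPAAAAAAAAAAAAAAAA

Reading off run lengths: L runs 1, 2, 3; D runs 6, 9, 12; P runs 2, 5, 8; A runs 4, 7, 10 — each is linear in n (n = 1, 2, …).
For term 5, n = 5, so the run lengths are 5, 18, 14, 16.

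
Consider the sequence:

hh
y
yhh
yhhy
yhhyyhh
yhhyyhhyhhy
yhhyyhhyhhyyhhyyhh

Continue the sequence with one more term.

yhhyyhhyhhyyhhyyhhyhhyyhhyhhy

Each term (from the third on) is the previous term followed by the one before it: term 3 = y·hh = yhh.
The next term joins yhhyyhhyhhyyhhyyhh and yhhyyhhyhhy.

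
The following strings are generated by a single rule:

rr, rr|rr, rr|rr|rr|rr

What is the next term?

Every step duplicates the string with '|' between the halves.
Doubling rr|rr|rr|rr with '|' between the halves:

rr|rr|rr|rr|rr|rr|rr|rr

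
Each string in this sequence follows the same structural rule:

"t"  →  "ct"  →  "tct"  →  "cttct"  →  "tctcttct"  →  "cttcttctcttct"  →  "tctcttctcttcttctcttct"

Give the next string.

cttcttctcttcttctcttctcttcttctcttct

This is a Fibonacci-style word recurrence s(k) = s(k−2)·s(k−1): e.g. t·ct = tct.
So term 8 is cttcttctcttct·tctcttctcttcttctcttct.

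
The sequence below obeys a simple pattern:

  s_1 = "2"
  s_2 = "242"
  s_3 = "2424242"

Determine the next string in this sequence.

242424242424242

Every step duplicates the string with '4' between the halves.
One more doubling of 2424242 gives the answer.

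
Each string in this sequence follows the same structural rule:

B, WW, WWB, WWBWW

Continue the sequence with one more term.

WWBWWWWB

Each term (from the third on) is the previous term followed by the one before it: term 3 = WW·B = WWB.
Continuing: WWBWW · WWB gives term 5.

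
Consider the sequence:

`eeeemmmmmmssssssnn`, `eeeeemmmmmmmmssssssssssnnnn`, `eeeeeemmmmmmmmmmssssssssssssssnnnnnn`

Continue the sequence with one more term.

Each string has the form e^{n+2} m^{2n+2} s^{4n-2} n^{2n-2}, where the shown terms are n = 2, 3, 4.
For the next term, n = 5, so the run lengths are 7, 12, 18, 8.

eeeeeeemmmmmmmmmmmmssssssssssssssssssnnnnnnnn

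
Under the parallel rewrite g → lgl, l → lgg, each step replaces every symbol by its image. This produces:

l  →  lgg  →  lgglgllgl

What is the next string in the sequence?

Apply φ to lgglgllgl symbol by symbol: l→lgg, g→lgl, g→lgl, l→lgg, g→lgl, l→lgg, l→lgg, g→lgl, l→lgg; joined: lgg lgl lgl lgg lgl lgg lgg lgl lgg.

lgglgllgllgglgllgglgglgllgg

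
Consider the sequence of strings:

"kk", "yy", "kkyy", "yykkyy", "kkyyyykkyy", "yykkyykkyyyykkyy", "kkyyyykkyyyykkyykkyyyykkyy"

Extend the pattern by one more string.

From term 3 onward, concatenate the second-to-last term with the last: kk·yy = kkyy, yy·kkyy = yykkyy, …
Continuing: yykkyykkyyyykkyy · kkyyyykkyyyykkyykkyyyykkyy gives term 8.

yykkyykkyyyykkyykkyyyykkyyyykkyykkyyyykkyy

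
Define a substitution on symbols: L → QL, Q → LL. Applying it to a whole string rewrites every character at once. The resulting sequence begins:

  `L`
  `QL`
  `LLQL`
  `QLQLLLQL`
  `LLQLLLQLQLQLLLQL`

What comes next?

Rewriting the 16 symbols of LLQLLLQLQLQLLLQL one by one yields QL QL LL QL QL QL LL QL LL QL LL QL QL QL LL QL; concatenated:

QLQLLLQLQLQLLLQLLLQLLLQLQLQLLLQL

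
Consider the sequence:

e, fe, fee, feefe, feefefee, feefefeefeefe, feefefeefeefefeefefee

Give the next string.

feefefeefeefefeefefeefeefefeefeefe

From term 3 onward, concatenate the last term with the second-to-last: fe·e = fee, fee·fe = feefe, …
Continuing: feefefeefeefefeefefee · feefefeefeefe gives term 8.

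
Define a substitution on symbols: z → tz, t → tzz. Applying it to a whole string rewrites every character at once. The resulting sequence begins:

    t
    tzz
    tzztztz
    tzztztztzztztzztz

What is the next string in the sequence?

Rewriting the 17 symbols of tzztztztzztztzztz one by one yields tzz tz tz tzz tz tzz tz tzz tz tz tzz tz tzz tz tz tzz tz; concatenated:

tzztztztzztztzztztzztztztzztztzztztztzztz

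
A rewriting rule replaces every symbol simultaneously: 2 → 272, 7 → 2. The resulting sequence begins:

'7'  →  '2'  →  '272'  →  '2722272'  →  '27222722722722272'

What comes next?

27222722722722272272227227222722722722272

Replace each of the 17 characters of 27222722722722272 in place — 272 2 272 272 272 2 272 272 2 272 272 2 272 272 272 2 272 — and concatenate.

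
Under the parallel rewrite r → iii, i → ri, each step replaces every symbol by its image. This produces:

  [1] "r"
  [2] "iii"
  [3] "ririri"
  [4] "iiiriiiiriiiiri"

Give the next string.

φ(iiiriiiiriiiiri) expands symbol-by-symbol to ri ri ri iii ri ri ri ri iii ri ri ri ri iii ri; joining the 15 pieces gives the next term.

riririiiiririririiiiririririiiiri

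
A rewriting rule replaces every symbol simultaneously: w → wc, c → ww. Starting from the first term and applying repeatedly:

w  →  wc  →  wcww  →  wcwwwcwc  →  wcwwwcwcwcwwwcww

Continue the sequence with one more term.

Rewriting the 16 symbols of wcwwwcwcwcwwwcww one by one yields wc ww wc wc wc ww wc ww wc ww wc wc wc ww wc wc; concatenated:

wcwwwcwcwcwwwcwwwcwwwcwcwcwwwcwc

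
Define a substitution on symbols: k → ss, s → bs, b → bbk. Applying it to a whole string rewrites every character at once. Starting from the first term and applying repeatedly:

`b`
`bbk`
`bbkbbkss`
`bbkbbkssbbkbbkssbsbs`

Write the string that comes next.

φ(bbkbbkssbbkbbkssbsbs) expands symbol-by-symbol to bbk bbk ss bbk bbk ss bs bs bbk bbk ss bbk bbk ss bs bs bbk bs bbk bs; joining the 20 pieces gives the next term.

bbkbbkssbbkbbkssbsbsbbkbbkssbbkbbkssbsbsbbkbsbbkbs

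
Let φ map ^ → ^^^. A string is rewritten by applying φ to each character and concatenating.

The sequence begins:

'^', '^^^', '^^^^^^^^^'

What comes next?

^^^^^^^^^^^^^^^^^^^^^^^^^^^

Apply φ to ^^^^^^^^^ symbol by symbol: ^→^^^, ^→^^^, ^→^^^, ^→^^^, ^→^^^, ^→^^^, ^→^^^, ^→^^^, ^→^^^; joined: ^^^ ^^^ ^^^ ^^^ ^^^ ^^^ ^^^ ^^^ ^^^.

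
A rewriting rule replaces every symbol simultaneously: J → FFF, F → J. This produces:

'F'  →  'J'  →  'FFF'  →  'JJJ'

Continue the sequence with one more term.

Expanding JJJ: J→FFF, J→FFF, J→FFF. Concatenated: FFF FFF FFF.

FFFFFFFFF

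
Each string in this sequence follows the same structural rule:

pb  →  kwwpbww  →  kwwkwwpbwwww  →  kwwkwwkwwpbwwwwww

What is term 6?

s(k+1) = kww·s(k)·ww, so each term gains kww as a prefix and ww as a suffix.
From kwwkwwkwwpbwwwwww, 2 further steps: kwwkwwkwwpbwwwwww → kwwkwwkwwkwwpbwwwwwwww → (answer).

kwwkwwkwwkwwkwwpbwwwwwwwwww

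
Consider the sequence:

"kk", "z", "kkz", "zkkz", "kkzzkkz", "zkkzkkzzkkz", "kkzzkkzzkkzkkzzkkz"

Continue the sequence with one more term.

zkkzkkzzkkzkkzzkkzzkkzkkzzkkz

This is a Fibonacci-style word recurrence s(k) = s(k−2)·s(k−1): e.g. kk·z = kkz.
So term 8 is zkkzkkzzkkz·kkzzkkzzkkzkkzzkkz.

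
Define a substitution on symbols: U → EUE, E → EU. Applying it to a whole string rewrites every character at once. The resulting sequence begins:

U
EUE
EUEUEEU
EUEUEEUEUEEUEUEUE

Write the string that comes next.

Replace each of the 17 characters of EUEUEEUEUEEUEUEUE in place — EU EUE EU EUE EU EU EUE EU EUE EU EU EUE EU EUE EU EUE EU — and concatenate.

EUEUEEUEUEEUEUEUEEUEUEEUEUEUEEUEUEEUEUEEU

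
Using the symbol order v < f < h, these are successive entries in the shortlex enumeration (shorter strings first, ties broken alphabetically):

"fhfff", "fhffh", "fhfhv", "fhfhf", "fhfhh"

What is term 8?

Stepping forward 3 times from fhfhh: fhfhh → fhhvv → fhhvf, then the target.

fhhvh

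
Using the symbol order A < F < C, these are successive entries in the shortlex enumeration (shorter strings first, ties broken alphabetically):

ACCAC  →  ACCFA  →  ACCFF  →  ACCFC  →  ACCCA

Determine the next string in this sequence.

ACCCF

Find the rightmost character of ACCCA below C, bump it to the next letter, and reset everything to its right to A.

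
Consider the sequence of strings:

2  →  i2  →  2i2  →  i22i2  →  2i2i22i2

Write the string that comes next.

Each term (from the third on) is the two preceding terms concatenated in order: term 3 = 2·i2 = 2i2.
The next term joins i22i2 and 2i2i22i2.

i22i22i2i22i2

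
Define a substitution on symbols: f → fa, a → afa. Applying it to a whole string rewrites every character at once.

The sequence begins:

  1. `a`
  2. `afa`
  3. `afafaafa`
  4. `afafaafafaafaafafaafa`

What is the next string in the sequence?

Rewriting the 21 symbols of afafaafafaafaafafaafa one by one yields afa fa afa fa afa afa fa afa fa afa afa fa afa afa fa afa fa afa afa fa afa; concatenated:

afafaafafaafaafafaafafaafaafafaafaafafaafafaafaafafaafa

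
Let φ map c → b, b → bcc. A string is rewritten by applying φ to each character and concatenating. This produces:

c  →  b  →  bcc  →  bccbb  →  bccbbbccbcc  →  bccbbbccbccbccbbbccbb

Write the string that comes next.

bccbbbccbccbccbbbccbbbccbbbccbccbccbbbccbcc

Applying the rule to each of the 21 symbols of bccbbbccbccbccbbbccbb gives the pieces bcc b b bcc bcc bcc b b bcc b b bcc b b bcc bcc bcc b b bcc bcc, which concatenate to the answer.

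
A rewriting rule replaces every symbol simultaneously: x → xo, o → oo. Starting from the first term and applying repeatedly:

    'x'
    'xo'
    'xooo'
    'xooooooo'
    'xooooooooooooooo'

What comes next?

φ(xooooooooooooooo) expands symbol-by-symbol to xo oo oo oo oo oo oo oo oo oo oo oo oo oo oo oo; joining the 16 pieces gives the next term.

xooooooooooooooooooooooooooooooo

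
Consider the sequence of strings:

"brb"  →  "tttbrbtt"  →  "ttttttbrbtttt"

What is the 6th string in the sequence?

tttttttttttttttbrbtttttttttt

Each term wraps the previous one in ttt on the left and tt on the right.
From ttttttbrbtttt, 3 further steps: ttttttbrbtttt → tttttttttbrbtttttt → ttttttttttttbrbtttttttt → (answer).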